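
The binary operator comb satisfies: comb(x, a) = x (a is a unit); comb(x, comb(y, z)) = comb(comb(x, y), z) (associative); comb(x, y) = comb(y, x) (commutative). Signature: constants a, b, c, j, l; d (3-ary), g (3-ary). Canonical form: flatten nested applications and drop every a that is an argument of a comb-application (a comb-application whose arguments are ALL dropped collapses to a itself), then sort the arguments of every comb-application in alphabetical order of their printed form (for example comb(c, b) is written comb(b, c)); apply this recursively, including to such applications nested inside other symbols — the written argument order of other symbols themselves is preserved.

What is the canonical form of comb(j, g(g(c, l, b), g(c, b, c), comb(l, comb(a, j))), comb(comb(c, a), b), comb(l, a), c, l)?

Merge nested applications:  comb(j, g(g(c, l, b), g(c, b, c), comb(l, comb(a, j))), c, a, b, l, a, c, l)
Canonicalize subterm:  g(g(c, l, b), g(c, b, c), comb(l, comb(a, j)))  →  g(g(c, l, b), g(c, b, c), comb(j, l))
Drop the unit:  drop a (×2)
Order the arguments:  comb(b, c, c, g(g(c, l, b), g(c, b, c), comb(j, l)), j, l, l)

Answer: comb(b, c, c, g(g(c, l, b), g(c, b, c), comb(j, l)), j, l, l)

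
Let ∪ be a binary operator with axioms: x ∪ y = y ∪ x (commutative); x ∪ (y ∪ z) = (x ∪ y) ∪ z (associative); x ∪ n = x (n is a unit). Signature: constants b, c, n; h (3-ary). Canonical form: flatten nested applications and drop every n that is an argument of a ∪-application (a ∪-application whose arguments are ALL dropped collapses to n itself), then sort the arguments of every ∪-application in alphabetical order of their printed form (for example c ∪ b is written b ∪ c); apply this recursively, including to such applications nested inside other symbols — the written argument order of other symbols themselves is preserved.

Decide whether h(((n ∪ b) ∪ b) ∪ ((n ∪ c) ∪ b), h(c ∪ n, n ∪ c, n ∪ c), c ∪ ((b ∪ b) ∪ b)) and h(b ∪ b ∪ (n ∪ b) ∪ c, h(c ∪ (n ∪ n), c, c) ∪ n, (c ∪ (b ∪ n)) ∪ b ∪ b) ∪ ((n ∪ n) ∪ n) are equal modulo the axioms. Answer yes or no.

Left:  h(((n ∪ b) ∪ b) ∪ ((n ∪ c) ∪ b), h(c ∪ n, n ∪ c, n ∪ c), c ∪ ((b ∪ b) ∪ b))
  Work inside:  ((n ∪ b) ∪ b) ∪ ((n ∪ c) ∪ b)
  Flatten:  n ∪ b ∪ b ∪ n ∪ c ∪ b
  Units out:  drop n (×2)
  Sort arguments:  b ∪ b ∪ b ∪ c
  Reassemble:  h(b ∪ b ∪ b ∪ c, h(c, c, c), b ∪ b ∪ b ∪ c)
Right:  h(b ∪ b ∪ (n ∪ b) ∪ c, h(c ∪ (n ∪ n), c, c) ∪ n, (c ∪ (b ∪ n)) ∪ b ∪ b) ∪ ((n ∪ n) ∪ n)
  Merge nested applications:  h(b ∪ b ∪ (n ∪ b) ∪ c, h(c ∪ (n ∪ n), c, c) ∪ n, (c ∪ (b ∪ n)) ∪ b ∪ b) ∪ n ∪ n ∪ n
  Inside:  h(b ∪ b ∪ (n ∪ b) ∪ c, h(c ∪ (n ∪ n), c, c) ∪ n, (c ∪ (b ∪ n)) ∪ b ∪ b)  →  h(b ∪ b ∪ b ∪ c, h(c, c, c), b ∪ b ∪ b ∪ c)
  Unit:  drop n (×3)
  Sort arguments:  h(b ∪ b ∪ b ∪ c, h(c, c, c), b ∪ b ∪ b ∪ c)

Answer: yes — both canonical forms are h(b ∪ b ∪ b ∪ c, h(c, c, c), b ∪ b ∪ b ∪ c)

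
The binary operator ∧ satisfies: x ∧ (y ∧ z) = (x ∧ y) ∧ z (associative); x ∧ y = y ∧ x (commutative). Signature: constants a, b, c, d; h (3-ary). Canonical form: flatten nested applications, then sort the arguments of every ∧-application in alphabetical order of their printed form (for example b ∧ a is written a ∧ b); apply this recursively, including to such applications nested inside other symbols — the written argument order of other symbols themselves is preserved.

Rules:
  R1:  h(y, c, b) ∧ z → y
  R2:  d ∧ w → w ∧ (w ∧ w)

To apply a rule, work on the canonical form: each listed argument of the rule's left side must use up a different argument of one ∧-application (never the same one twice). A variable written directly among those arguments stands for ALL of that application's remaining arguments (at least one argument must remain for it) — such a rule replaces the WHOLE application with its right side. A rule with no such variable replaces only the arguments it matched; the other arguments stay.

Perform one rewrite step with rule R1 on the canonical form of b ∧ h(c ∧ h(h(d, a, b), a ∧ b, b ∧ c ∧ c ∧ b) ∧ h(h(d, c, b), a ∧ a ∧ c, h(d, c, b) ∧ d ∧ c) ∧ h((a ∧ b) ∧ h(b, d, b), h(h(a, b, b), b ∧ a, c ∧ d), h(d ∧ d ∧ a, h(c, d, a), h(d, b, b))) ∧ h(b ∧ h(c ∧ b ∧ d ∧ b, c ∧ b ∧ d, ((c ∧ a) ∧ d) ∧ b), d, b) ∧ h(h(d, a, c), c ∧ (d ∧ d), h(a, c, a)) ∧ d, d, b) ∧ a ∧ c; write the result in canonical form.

Answer: a ∧ b ∧ c ∧ h(c ∧ d ∧ h(a ∧ b ∧ h(b, d, b), h(h(a, b, b), a ∧ b, c ∧ d), h(a ∧ d ∧ d, h(c, d, a), h(d, b, b))) ∧ h(b ∧ h(b ∧ b ∧ c ∧ d, b ∧ c ∧ d, a ∧ b ∧ c ∧ d), d, b) ∧ h(h(d, a, b), a ∧ b, b ∧ b ∧ c ∧ c) ∧ h(h(d, a, c), c ∧ d ∧ d, h(a, c, a)) ∧ h(h(d, c, b), a ∧ a ∧ c, d), d, b)

Derivation:
Canonical form:  a ∧ b ∧ c ∧ h(c ∧ d ∧ h(a ∧ b ∧ h(b, d, b), h(h(a, b, b), a ∧ b, c ∧ d), h(a ∧ d ∧ d, h(c, d, a), h(d, b, b))) ∧ h(b ∧ h(b ∧ b ∧ c ∧ d, b ∧ c ∧ d, a ∧ b ∧ c ∧ d), d, b) ∧ h(h(d, a, b), a ∧ b, b ∧ b ∧ c ∧ c) ∧ h(h(d, a, c), c ∧ d ∧ d, h(a, c, a)) ∧ h(h(d, c, b), a ∧ a ∧ c, c ∧ d ∧ h(d, c, b)), d, b)
Match R1:  consume h(d, c, b);  y := d, z := c ∧ d
The variable takes the whole remainder — replace the entire application.
Giving:  a ∧ b ∧ c ∧ h(c ∧ d ∧ h(a ∧ b ∧ h(b, d, b), h(h(a, b, b), a ∧ b, c ∧ d), h(a ∧ d ∧ d, h(c, d, a), h(d, b, b))) ∧ h(b ∧ h(b ∧ b ∧ c ∧ d, b ∧ c ∧ d, a ∧ b ∧ c ∧ d), d, b) ∧ h(h(d, a, b), a ∧ b, b ∧ b ∧ c ∧ c) ∧ h(h(d, a, c), c ∧ d ∧ d, h(a, c, a)) ∧ h(h(d, c, b), a ∧ a ∧ c, d), d, b)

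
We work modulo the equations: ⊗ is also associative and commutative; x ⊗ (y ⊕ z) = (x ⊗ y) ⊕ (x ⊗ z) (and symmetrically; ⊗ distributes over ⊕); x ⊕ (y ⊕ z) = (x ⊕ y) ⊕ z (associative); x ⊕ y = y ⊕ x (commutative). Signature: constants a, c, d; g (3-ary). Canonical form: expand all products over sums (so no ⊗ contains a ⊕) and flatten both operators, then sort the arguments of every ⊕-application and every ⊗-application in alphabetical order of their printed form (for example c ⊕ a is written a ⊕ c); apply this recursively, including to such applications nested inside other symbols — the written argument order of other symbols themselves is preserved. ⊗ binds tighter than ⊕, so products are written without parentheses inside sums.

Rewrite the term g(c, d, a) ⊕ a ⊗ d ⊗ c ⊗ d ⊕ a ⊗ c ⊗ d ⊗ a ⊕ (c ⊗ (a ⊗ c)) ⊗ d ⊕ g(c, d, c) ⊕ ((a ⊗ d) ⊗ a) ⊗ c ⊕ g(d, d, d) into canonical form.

Flatten:  g(c, d, a) ⊕ a ⊗ c ⊗ d ⊗ d ⊕ a ⊗ a ⊗ c ⊗ d ⊕ a ⊗ c ⊗ c ⊗ d ⊕ g(c, d, c) ⊕ a ⊗ a ⊗ c ⊗ d ⊕ g(d, d, d)
Sort arguments:  a ⊗ a ⊗ c ⊗ d ⊕ a ⊗ a ⊗ c ⊗ d ⊕ a ⊗ c ⊗ c ⊗ d ⊕ a ⊗ c ⊗ d ⊗ d ⊕ g(c, d, a) ⊕ g(c, d, c) ⊕ g(d, d, d)

Answer: a ⊗ a ⊗ c ⊗ d ⊕ a ⊗ a ⊗ c ⊗ d ⊕ a ⊗ c ⊗ c ⊗ d ⊕ a ⊗ c ⊗ d ⊗ d ⊕ g(c, d, a) ⊕ g(c, d, c) ⊕ g(d, d, d)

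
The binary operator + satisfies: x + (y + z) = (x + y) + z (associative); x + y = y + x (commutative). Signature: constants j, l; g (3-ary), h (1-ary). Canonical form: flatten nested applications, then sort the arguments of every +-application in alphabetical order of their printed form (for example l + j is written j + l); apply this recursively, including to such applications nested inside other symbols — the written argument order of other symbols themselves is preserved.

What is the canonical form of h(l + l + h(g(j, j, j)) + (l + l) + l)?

Focus inside:  l + l + h(g(j, j, j)) + (l + l) + l
Merge nested applications:  l + l + h(g(j, j, j)) + l + l + l
Order the arguments:  h(g(j, j, j)) + l + l + l + l + l
Rebuild:  h(h(g(j, j, j)) + l + l + l + l + l)

Answer: h(h(g(j, j, j)) + l + l + l + l + l)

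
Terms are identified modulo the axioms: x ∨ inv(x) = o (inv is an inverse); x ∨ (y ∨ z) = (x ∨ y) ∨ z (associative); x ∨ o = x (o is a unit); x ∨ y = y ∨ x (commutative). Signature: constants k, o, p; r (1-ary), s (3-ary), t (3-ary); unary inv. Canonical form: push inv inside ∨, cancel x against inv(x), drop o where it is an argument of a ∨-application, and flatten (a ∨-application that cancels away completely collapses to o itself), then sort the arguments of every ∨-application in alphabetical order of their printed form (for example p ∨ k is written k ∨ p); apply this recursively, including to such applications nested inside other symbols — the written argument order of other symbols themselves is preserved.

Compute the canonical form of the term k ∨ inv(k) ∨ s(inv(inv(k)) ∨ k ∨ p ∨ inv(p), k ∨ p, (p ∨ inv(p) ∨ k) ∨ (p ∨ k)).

Answer: s(k ∨ k, k ∨ p, k ∨ k ∨ p)

Derivation:
Push inv inside:  distribute inv over ∨ and collapse double inv
Cancel:  k cancels
Collect terms:  s(k ∨ k, k ∨ p, k ∨ k ∨ p)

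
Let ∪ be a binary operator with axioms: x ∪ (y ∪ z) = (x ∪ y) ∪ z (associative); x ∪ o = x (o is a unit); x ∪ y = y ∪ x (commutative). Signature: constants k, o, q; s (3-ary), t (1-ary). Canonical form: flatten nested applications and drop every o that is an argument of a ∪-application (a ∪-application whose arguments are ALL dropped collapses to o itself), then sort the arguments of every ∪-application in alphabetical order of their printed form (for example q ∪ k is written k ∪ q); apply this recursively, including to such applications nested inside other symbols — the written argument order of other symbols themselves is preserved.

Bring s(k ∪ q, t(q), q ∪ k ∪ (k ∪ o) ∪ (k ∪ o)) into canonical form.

Work inside:  q ∪ k ∪ (k ∪ o) ∪ (k ∪ o)
Merge nested applications:  q ∪ k ∪ k ∪ o ∪ k ∪ o
Unit:  drop o (×2)
Order the arguments:  k ∪ k ∪ k ∪ q
Put back:  s(k ∪ q, t(q), k ∪ k ∪ k ∪ q)

Answer: s(k ∪ q, t(q), k ∪ k ∪ k ∪ q)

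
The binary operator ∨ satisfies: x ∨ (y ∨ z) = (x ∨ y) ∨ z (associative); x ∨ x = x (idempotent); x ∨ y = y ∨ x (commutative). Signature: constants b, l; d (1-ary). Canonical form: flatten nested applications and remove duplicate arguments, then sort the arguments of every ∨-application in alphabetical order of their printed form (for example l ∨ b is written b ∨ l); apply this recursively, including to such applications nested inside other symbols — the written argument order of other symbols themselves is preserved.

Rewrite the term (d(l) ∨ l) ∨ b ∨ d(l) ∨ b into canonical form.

Flatten:  d(l) ∨ l ∨ b ∨ d(l) ∨ b
Deduplicate:  drop duplicate d(l), b
Sort arguments:  b ∨ d(l) ∨ l

Answer: b ∨ d(l) ∨ l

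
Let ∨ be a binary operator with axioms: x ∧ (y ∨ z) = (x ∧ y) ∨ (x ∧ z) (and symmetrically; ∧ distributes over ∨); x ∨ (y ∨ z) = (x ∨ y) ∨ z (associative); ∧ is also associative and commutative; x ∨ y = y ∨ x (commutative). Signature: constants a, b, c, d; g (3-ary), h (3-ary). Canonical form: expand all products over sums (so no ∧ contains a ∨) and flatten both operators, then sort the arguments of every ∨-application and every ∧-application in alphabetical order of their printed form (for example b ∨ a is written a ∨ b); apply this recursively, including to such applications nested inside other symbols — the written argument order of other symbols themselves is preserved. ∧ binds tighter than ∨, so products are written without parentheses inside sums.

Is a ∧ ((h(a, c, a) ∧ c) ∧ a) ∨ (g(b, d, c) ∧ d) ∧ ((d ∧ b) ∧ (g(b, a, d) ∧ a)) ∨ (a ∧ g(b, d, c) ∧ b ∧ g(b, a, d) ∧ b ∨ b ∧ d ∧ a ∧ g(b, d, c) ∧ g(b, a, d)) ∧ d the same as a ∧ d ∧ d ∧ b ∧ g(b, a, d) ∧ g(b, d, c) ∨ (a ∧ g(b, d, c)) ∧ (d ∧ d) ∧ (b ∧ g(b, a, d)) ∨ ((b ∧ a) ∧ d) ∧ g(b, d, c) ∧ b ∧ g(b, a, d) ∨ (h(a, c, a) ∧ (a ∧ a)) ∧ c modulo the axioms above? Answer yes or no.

Left:  a ∧ ((h(a, c, a) ∧ c) ∧ a) ∨ (g(b, d, c) ∧ d) ∧ ((d ∧ b) ∧ (g(b, a, d) ∧ a)) ∨ (a ∧ g(b, d, c) ∧ b ∧ g(b, a, d) ∧ b ∨ b ∧ d ∧ a ∧ g(b, d, c) ∧ g(b, a, d)) ∧ d
  Expand products over sums:  a ∧ a ∧ c ∧ h(a, c, a) ∨ a ∧ b ∧ d ∧ d ∧ g(b, a, d) ∧ g(b, d, c) ∨ a ∧ b ∧ b ∧ d ∧ g(b, a, d) ∧ g(b, d, c) ∨ a ∧ b ∧ d ∧ d ∧ g(b, a, d) ∧ g(b, d, c)
  Sort arguments:  a ∧ a ∧ c ∧ h(a, c, a) ∨ a ∧ b ∧ b ∧ d ∧ g(b, a, d) ∧ g(b, d, c) ∨ a ∧ b ∧ d ∧ d ∧ g(b, a, d) ∧ g(b, d, c) ∨ a ∧ b ∧ d ∧ d ∧ g(b, a, d) ∧ g(b, d, c)
Right:  a ∧ d ∧ d ∧ b ∧ g(b, a, d) ∧ g(b, d, c) ∨ (a ∧ g(b, d, c)) ∧ (d ∧ d) ∧ (b ∧ g(b, a, d)) ∨ ((b ∧ a) ∧ d) ∧ g(b, d, c) ∧ b ∧ g(b, a, d) ∨ (h(a, c, a) ∧ (a ∧ a)) ∧ c
  Flatten:  a ∧ b ∧ d ∧ d ∧ g(b, a, d) ∧ g(b, d, c) ∨ a ∧ b ∧ d ∧ d ∧ g(b, a, d) ∧ g(b, d, c) ∨ a ∧ b ∧ b ∧ d ∧ g(b, a, d) ∧ g(b, d, c) ∨ a ∧ a ∧ c ∧ h(a, c, a)
  Sort arguments:  a ∧ a ∧ c ∧ h(a, c, a) ∨ a ∧ b ∧ b ∧ d ∧ g(b, a, d) ∧ g(b, d, c) ∨ a ∧ b ∧ d ∧ d ∧ g(b, a, d) ∧ g(b, d, c) ∨ a ∧ b ∧ d ∧ d ∧ g(b, a, d) ∧ g(b, d, c)

Answer: yes — both canonical forms are a ∧ a ∧ c ∧ h(a, c, a) ∨ a ∧ b ∧ b ∧ d ∧ g(b, a, d) ∧ g(b, d, c) ∨ a ∧ b ∧ d ∧ d ∧ g(b, a, d) ∧ g(b, d, c) ∨ a ∧ b ∧ d ∧ d ∧ g(b, a, d) ∧ g(b, d, c)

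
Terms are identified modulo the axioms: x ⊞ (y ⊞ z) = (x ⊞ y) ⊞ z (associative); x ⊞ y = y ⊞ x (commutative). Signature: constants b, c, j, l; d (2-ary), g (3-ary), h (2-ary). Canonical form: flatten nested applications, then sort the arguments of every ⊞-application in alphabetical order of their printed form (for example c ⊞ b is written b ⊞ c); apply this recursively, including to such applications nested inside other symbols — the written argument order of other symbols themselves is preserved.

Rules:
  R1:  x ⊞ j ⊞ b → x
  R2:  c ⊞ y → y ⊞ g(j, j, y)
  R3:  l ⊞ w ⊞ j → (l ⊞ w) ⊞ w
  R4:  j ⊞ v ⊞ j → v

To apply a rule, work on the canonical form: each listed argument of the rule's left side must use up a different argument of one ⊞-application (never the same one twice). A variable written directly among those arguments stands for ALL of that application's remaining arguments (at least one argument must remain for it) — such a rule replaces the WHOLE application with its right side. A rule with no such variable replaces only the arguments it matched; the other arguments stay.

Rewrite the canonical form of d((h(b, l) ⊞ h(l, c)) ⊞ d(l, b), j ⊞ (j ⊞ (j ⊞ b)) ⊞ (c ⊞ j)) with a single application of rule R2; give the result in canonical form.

Canonical form:  d(d(l, b) ⊞ h(b, l) ⊞ h(l, c), b ⊞ c ⊞ j ⊞ j ⊞ j ⊞ j)
R2 matches:  uses c;  y := b ⊞ j ⊞ j ⊞ j ⊞ j
The extension variable absorbs all remaining arguments, so the whole application is rewritten.
Giving:  d(d(l, b) ⊞ h(b, l) ⊞ h(l, c), b ⊞ g(j, j, b ⊞ j ⊞ j ⊞ j ⊞ j) ⊞ j ⊞ j ⊞ j ⊞ j)

Answer: d(d(l, b) ⊞ h(b, l) ⊞ h(l, c), b ⊞ g(j, j, b ⊞ j ⊞ j ⊞ j ⊞ j) ⊞ j ⊞ j ⊞ j ⊞ j)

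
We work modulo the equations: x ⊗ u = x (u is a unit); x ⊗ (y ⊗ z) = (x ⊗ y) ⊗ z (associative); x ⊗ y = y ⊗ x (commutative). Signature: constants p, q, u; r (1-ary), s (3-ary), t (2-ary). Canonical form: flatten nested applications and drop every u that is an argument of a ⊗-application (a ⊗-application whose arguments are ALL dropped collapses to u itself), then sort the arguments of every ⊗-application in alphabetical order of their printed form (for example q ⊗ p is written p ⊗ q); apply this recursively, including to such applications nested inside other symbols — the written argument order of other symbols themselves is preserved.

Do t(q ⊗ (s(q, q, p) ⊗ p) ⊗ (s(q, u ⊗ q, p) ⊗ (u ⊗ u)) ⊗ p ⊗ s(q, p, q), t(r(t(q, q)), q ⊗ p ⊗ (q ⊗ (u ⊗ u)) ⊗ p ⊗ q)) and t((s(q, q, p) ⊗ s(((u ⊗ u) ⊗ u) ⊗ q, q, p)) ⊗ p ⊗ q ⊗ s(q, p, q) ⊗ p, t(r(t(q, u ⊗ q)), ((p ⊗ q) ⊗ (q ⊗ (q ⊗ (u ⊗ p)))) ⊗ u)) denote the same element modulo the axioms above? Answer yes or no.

Left:  t(q ⊗ (s(q, q, p) ⊗ p) ⊗ (s(q, u ⊗ q, p) ⊗ (u ⊗ u)) ⊗ p ⊗ s(q, p, q), t(r(t(q, q)), q ⊗ p ⊗ (q ⊗ (u ⊗ u)) ⊗ p ⊗ q))
  Work inside:  q ⊗ (s(q, q, p) ⊗ p) ⊗ (s(q, u ⊗ q, p) ⊗ (u ⊗ u)) ⊗ p ⊗ s(q, p, q)
  Flatten:  q ⊗ s(q, q, p) ⊗ p ⊗ s(q, u ⊗ q, p) ⊗ u ⊗ u ⊗ p ⊗ s(q, p, q)
  Simplify inside:  s(q, u ⊗ q, p)  →  s(q, q, p)
  Drop the unit:  drop u (×2)
  Sort arguments:  p ⊗ p ⊗ q ⊗ s(q, p, q) ⊗ s(q, q, p) ⊗ s(q, q, p)
  Reassemble:  t(p ⊗ p ⊗ q ⊗ s(q, p, q) ⊗ s(q, q, p) ⊗ s(q, q, p), t(r(t(q, q)), p ⊗ p ⊗ q ⊗ q ⊗ q))
Right:  t((s(q, q, p) ⊗ s(((u ⊗ u) ⊗ u) ⊗ q, q, p)) ⊗ p ⊗ q ⊗ s(q, p, q) ⊗ p, t(r(t(q, u ⊗ q)), ((p ⊗ q) ⊗ (q ⊗ (q ⊗ (u ⊗ p)))) ⊗ u))
  Descend into:  (s(q, q, p) ⊗ s(((u ⊗ u) ⊗ u) ⊗ q, q, p)) ⊗ p ⊗ q ⊗ s(q, p, q) ⊗ p
  Un-nest:  s(q, q, p) ⊗ s(((u ⊗ u) ⊗ u) ⊗ q, q, p) ⊗ p ⊗ q ⊗ s(q, p, q) ⊗ p
  Inside:  s(((u ⊗ u) ⊗ u) ⊗ q, q, p)  →  s(q, q, p)
  Sort arguments:  p ⊗ p ⊗ q ⊗ s(q, p, q) ⊗ s(q, q, p) ⊗ s(q, q, p)
  Put back:  t(p ⊗ p ⊗ q ⊗ s(q, p, q) ⊗ s(q, q, p) ⊗ s(q, q, p), t(r(t(q, q)), p ⊗ p ⊗ q ⊗ q ⊗ q))

Answer: yes — both canonical forms are t(p ⊗ p ⊗ q ⊗ s(q, p, q) ⊗ s(q, q, p) ⊗ s(q, q, p), t(r(t(q, q)), p ⊗ p ⊗ q ⊗ q ⊗ q))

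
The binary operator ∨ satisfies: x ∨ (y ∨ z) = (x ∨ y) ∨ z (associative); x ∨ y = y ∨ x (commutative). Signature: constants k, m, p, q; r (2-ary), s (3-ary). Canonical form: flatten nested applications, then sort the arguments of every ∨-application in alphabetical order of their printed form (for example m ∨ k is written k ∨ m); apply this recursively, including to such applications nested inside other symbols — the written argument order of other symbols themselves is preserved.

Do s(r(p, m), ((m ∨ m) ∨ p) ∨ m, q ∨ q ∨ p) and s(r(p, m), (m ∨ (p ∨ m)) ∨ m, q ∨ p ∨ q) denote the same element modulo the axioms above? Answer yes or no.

Answer: yes — both canonical forms are s(r(p, m), m ∨ m ∨ m ∨ p, p ∨ q ∨ q)

Derivation:
Left:  s(r(p, m), ((m ∨ m) ∨ p) ∨ m, q ∨ q ∨ p)
  Focus inside:  ((m ∨ m) ∨ p) ∨ m
  Un-nest:  m ∨ m ∨ p ∨ m
  Sort:  m ∨ m ∨ m ∨ p
  Reassemble:  s(r(p, m), m ∨ m ∨ m ∨ p, p ∨ q ∨ q)
Right:  s(r(p, m), (m ∨ (p ∨ m)) ∨ m, q ∨ p ∨ q)
  Work inside:  (m ∨ (p ∨ m)) ∨ m
  Un-nest:  m ∨ p ∨ m ∨ m
  Sort:  m ∨ m ∨ m ∨ p
  Rebuild:  s(r(p, m), m ∨ m ∨ m ∨ p, p ∨ q ∨ q)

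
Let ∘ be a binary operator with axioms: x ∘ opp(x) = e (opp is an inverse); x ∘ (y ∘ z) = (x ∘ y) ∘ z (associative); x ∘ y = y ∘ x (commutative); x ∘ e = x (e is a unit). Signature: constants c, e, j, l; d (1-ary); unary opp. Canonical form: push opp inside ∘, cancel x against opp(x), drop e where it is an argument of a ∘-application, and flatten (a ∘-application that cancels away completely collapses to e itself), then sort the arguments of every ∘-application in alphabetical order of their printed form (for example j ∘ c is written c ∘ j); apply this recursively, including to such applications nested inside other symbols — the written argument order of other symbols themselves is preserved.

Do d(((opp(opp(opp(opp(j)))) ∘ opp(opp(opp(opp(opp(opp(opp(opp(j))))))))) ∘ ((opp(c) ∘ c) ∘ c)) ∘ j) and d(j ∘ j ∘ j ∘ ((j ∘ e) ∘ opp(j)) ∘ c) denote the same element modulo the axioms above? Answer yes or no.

Left:  d(((opp(opp(opp(opp(j)))) ∘ opp(opp(opp(opp(opp(opp(opp(opp(j))))))))) ∘ ((opp(c) ∘ c) ∘ c)) ∘ j)
  Descend into:  ((opp(opp(opp(opp(j)))) ∘ opp(opp(opp(opp(opp(opp(opp(opp(j))))))))) ∘ ((opp(c) ∘ c) ∘ c)) ∘ j
  Push opp inside:  distribute opp over ∘ and collapse double opp
  Collect terms:  j ∘ j ∘ j ∘ c
  Order the arguments:  c ∘ j ∘ j ∘ j
  Rebuild:  d(c ∘ j ∘ j ∘ j)
Right:  d(j ∘ j ∘ j ∘ ((j ∘ e) ∘ opp(j)) ∘ c)
  Focus inside:  j ∘ j ∘ j ∘ ((j ∘ e) ∘ opp(j)) ∘ c
  Collect:  j ∘ j ∘ j ∘ c
  Sort arguments:  c ∘ j ∘ j ∘ j
  Reassemble:  d(c ∘ j ∘ j ∘ j)

Answer: yes — both canonical forms are d(c ∘ j ∘ j ∘ j)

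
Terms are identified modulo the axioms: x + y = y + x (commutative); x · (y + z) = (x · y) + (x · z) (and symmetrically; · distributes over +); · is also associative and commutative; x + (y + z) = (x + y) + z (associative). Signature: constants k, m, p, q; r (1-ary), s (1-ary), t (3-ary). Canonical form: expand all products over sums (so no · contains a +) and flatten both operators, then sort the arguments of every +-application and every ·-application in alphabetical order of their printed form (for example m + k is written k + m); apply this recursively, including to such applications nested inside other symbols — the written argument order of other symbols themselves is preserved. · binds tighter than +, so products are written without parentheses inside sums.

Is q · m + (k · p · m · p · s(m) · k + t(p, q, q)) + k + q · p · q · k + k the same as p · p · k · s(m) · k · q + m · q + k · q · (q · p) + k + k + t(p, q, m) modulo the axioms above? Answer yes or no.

Answer: no — k + k + k · k · m · p · p · s(m) + k · p · q · q + m · q + t(p, q, q) vs k + k + k · k · p · p · q · s(m) + k · p · q · q + m · q + t(p, q, m)

Derivation:
Left:  q · m + (k · p · m · p · s(m) · k + t(p, q, q)) + k + q · p · q · k + k
  Flatten:  m · q + k · k · m · p · p · s(m) + t(p, q, q) + k + k · p · q · q + k
  Sort arguments:  k + k + k · k · m · p · p · s(m) + k · p · q · q + m · q + t(p, q, q)
Right:  p · p · k · s(m) · k · q + m · q + k · q · (q · p) + k + k + t(p, q, m)
  Merge nested applications:  k · k · p · p · q · s(m) + m · q + k · p · q · q + k + k + t(p, q, m)
  Sort arguments:  k + k + k · k · p · p · q · s(m) + k · p · q · q + m · q + t(p, q, m)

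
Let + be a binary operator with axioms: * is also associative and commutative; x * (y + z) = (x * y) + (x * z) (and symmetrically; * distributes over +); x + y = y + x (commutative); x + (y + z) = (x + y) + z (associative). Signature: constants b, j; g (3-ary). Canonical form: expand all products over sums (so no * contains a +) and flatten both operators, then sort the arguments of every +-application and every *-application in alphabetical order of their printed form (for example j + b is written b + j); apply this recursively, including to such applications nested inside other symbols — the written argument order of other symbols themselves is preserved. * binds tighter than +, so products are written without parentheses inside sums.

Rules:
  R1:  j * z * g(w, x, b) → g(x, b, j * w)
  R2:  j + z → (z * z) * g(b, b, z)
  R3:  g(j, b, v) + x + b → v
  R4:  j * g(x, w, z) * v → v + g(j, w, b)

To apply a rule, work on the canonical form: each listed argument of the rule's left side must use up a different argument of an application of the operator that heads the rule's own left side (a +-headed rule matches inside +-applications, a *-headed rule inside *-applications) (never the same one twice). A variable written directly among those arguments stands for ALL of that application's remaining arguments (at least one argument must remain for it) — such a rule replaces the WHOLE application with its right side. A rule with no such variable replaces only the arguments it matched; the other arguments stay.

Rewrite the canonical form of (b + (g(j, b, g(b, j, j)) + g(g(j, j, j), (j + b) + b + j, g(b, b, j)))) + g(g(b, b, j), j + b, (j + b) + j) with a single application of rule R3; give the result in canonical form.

Answer: g(b, j, j)

Derivation:
Canonical form:  b + g(g(b, b, j), b + j, b + j + j) + g(g(j, j, j), b + b + j + j, g(b, b, j)) + g(j, b, g(b, j, j))
R3 matches:  uses b, g(j, b, g(b, j, j));  v := g(b, j, j), x := g(g(b, b, j), b + j, b + j + j) + g(g(j, j, j), b + b + j + j, g(b, b, j))
Every leftover argument binds to the variable; the entire application is replaced.
New term:  g(b, j, j)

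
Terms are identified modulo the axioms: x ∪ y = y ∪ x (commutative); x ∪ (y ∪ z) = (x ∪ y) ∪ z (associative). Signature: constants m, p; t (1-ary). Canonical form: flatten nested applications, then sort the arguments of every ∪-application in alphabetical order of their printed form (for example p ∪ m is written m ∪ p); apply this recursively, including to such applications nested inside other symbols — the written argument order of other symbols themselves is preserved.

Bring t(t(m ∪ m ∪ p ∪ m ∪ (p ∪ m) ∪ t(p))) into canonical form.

Answer: t(t(m ∪ m ∪ m ∪ m ∪ p ∪ p ∪ t(p)))

Derivation:
Work inside:  m ∪ m ∪ p ∪ m ∪ (p ∪ m) ∪ t(p)
Flatten:  m ∪ m ∪ p ∪ m ∪ p ∪ m ∪ t(p)
Sort:  m ∪ m ∪ m ∪ m ∪ p ∪ p ∪ t(p)
Rebuild:  t(t(m ∪ m ∪ m ∪ m ∪ p ∪ p ∪ t(p)))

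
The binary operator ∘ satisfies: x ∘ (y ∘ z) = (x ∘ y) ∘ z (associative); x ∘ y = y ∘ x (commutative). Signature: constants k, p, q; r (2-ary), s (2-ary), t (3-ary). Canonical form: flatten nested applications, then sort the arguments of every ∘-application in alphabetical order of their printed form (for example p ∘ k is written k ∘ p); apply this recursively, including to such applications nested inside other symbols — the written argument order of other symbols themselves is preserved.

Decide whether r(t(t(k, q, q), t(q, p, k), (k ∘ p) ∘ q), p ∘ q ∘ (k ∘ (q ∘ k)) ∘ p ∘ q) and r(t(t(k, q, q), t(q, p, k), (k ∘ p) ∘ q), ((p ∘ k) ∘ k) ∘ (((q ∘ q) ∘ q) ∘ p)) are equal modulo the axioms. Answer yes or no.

Left:  r(t(t(k, q, q), t(q, p, k), (k ∘ p) ∘ q), p ∘ q ∘ (k ∘ (q ∘ k)) ∘ p ∘ q)
  Work inside:  p ∘ q ∘ (k ∘ (q ∘ k)) ∘ p ∘ q
  Merge nested applications:  p ∘ q ∘ k ∘ q ∘ k ∘ p ∘ q
  Sort:  k ∘ k ∘ p ∘ p ∘ q ∘ q ∘ q
  Put back:  r(t(t(k, q, q), t(q, p, k), k ∘ p ∘ q), k ∘ k ∘ p ∘ p ∘ q ∘ q ∘ q)
Right:  r(t(t(k, q, q), t(q, p, k), (k ∘ p) ∘ q), ((p ∘ k) ∘ k) ∘ (((q ∘ q) ∘ q) ∘ p))
  Descend into:  ((p ∘ k) ∘ k) ∘ (((q ∘ q) ∘ q) ∘ p)
  Un-nest:  p ∘ k ∘ k ∘ q ∘ q ∘ q ∘ p
  Sort:  k ∘ k ∘ p ∘ p ∘ q ∘ q ∘ q
  Rebuild:  r(t(t(k, q, q), t(q, p, k), k ∘ p ∘ q), k ∘ k ∘ p ∘ p ∘ q ∘ q ∘ q)

Answer: yes — both canonical forms are r(t(t(k, q, q), t(q, p, k), k ∘ p ∘ q), k ∘ k ∘ p ∘ p ∘ q ∘ q ∘ q)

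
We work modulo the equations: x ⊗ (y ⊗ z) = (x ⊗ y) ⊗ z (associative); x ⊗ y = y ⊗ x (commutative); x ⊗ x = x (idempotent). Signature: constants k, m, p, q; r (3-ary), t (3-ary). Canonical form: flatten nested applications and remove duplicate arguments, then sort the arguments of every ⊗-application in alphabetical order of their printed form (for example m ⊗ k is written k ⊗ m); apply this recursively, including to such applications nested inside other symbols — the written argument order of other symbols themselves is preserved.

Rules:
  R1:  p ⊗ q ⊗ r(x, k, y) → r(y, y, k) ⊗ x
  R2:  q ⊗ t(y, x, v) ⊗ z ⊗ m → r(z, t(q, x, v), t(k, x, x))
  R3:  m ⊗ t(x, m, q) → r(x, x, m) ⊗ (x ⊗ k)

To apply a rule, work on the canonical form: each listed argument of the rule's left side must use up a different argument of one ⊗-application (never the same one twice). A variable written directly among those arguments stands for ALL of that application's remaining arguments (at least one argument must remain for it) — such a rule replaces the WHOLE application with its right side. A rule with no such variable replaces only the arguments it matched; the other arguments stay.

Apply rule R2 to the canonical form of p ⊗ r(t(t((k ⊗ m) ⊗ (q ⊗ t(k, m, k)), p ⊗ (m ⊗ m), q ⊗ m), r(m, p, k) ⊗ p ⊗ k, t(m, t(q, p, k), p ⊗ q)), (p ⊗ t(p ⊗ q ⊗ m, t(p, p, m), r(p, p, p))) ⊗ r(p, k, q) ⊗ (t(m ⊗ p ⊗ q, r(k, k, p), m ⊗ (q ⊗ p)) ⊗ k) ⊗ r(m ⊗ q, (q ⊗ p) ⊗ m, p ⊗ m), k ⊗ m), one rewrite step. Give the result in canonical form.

Answer: p ⊗ r(t(t(r(k, t(q, m, k), t(k, m, m)), m ⊗ p, m ⊗ q), k ⊗ p ⊗ r(m, p, k), t(m, t(q, p, k), p ⊗ q)), k ⊗ p ⊗ r(m ⊗ q, m ⊗ p ⊗ q, m ⊗ p) ⊗ r(p, k, q) ⊗ t(m ⊗ p ⊗ q, r(k, k, p), m ⊗ p ⊗ q) ⊗ t(m ⊗ p ⊗ q, t(p, p, m), r(p, p, p)), k ⊗ m)

Derivation:
Canonical form:  p ⊗ r(t(t(k ⊗ m ⊗ q ⊗ t(k, m, k), m ⊗ p, m ⊗ q), k ⊗ p ⊗ r(m, p, k), t(m, t(q, p, k), p ⊗ q)), k ⊗ p ⊗ r(m ⊗ q, m ⊗ p ⊗ q, m ⊗ p) ⊗ r(p, k, q) ⊗ t(m ⊗ p ⊗ q, r(k, k, p), m ⊗ p ⊗ q) ⊗ t(m ⊗ p ⊗ q, t(p, p, m), r(p, p, p)), k ⊗ m)
Match R2:  consume m, q, t(k, m, k);  v := k, x := m, y := k, z := k
The extension variable absorbs all remaining arguments, so the whole application is rewritten.
Giving:  p ⊗ r(t(t(r(k, t(q, m, k), t(k, m, m)), m ⊗ p, m ⊗ q), k ⊗ p ⊗ r(m, p, k), t(m, t(q, p, k), p ⊗ q)), k ⊗ p ⊗ r(m ⊗ q, m ⊗ p ⊗ q, m ⊗ p) ⊗ r(p, k, q) ⊗ t(m ⊗ p ⊗ q, r(k, k, p), m ⊗ p ⊗ q) ⊗ t(m ⊗ p ⊗ q, t(p, p, m), r(p, p, p)), k ⊗ m)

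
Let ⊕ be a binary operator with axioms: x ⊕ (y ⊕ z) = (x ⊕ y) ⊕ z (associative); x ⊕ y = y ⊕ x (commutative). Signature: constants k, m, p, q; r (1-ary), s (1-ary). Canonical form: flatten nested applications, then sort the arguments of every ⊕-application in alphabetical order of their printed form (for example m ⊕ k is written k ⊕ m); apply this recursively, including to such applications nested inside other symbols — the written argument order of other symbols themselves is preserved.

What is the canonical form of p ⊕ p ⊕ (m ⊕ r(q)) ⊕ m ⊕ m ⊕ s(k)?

Merge nested applications:  p ⊕ p ⊕ m ⊕ r(q) ⊕ m ⊕ m ⊕ s(k)
Order the arguments:  m ⊕ m ⊕ m ⊕ p ⊕ p ⊕ r(q) ⊕ s(k)

Answer: m ⊕ m ⊕ m ⊕ p ⊕ p ⊕ r(q) ⊕ s(k)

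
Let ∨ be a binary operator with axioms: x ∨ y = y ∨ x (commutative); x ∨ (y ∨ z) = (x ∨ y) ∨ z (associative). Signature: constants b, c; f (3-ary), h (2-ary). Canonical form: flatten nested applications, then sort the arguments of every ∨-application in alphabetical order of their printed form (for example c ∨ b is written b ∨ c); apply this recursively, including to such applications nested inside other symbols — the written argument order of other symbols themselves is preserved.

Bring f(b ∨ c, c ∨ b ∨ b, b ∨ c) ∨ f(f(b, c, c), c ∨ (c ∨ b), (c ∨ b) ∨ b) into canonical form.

Answer: f(b ∨ c, b ∨ b ∨ c, b ∨ c) ∨ f(f(b, c, c), b ∨ c ∨ c, b ∨ b ∨ c)

Derivation:
Inside:  f(b ∨ c, c ∨ b ∨ b, b ∨ c)  →  f(b ∨ c, b ∨ b ∨ c, b ∨ c)
Canonicalize subterm:  f(f(b, c, c), c ∨ (c ∨ b), (c ∨ b) ∨ b)  →  f(f(b, c, c), b ∨ c ∨ c, b ∨ b ∨ c)
Sort arguments:  f(b ∨ c, b ∨ b ∨ c, b ∨ c) ∨ f(f(b, c, c), b ∨ c ∨ c, b ∨ b ∨ c)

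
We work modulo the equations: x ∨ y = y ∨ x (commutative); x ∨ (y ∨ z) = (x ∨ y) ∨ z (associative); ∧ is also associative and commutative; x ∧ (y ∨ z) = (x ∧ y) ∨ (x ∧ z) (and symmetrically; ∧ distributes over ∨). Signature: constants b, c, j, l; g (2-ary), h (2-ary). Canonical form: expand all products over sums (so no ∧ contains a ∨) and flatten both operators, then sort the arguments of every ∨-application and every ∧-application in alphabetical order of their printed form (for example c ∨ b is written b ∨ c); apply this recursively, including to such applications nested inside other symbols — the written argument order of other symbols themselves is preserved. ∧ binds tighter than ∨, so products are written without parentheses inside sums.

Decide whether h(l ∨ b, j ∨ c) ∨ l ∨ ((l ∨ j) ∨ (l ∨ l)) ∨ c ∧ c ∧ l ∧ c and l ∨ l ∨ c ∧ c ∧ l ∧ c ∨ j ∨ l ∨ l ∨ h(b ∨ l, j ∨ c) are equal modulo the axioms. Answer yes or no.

Left:  h(l ∨ b, j ∨ c) ∨ l ∨ ((l ∨ j) ∨ (l ∨ l)) ∨ c ∧ c ∧ l ∧ c
  Flatten:  h(b ∨ l, c ∨ j) ∨ l ∨ l ∨ j ∨ l ∨ l ∨ c ∧ c ∧ c ∧ l
  Order the arguments:  c ∧ c ∧ c ∧ l ∨ h(b ∨ l, c ∨ j) ∨ j ∨ l ∨ l ∨ l ∨ l
Right:  l ∨ l ∨ c ∧ c ∧ l ∧ c ∨ j ∨ l ∨ l ∨ h(b ∨ l, j ∨ c)
  Flatten:  l ∨ l ∨ c ∧ c ∧ c ∧ l ∨ j ∨ l ∨ l ∨ h(b ∨ l, c ∨ j)
  Sort arguments:  c ∧ c ∧ c ∧ l ∨ h(b ∨ l, c ∨ j) ∨ j ∨ l ∨ l ∨ l ∨ l

Answer: yes — both canonical forms are c ∧ c ∧ c ∧ l ∨ h(b ∨ l, c ∨ j) ∨ j ∨ l ∨ l ∨ l ∨ l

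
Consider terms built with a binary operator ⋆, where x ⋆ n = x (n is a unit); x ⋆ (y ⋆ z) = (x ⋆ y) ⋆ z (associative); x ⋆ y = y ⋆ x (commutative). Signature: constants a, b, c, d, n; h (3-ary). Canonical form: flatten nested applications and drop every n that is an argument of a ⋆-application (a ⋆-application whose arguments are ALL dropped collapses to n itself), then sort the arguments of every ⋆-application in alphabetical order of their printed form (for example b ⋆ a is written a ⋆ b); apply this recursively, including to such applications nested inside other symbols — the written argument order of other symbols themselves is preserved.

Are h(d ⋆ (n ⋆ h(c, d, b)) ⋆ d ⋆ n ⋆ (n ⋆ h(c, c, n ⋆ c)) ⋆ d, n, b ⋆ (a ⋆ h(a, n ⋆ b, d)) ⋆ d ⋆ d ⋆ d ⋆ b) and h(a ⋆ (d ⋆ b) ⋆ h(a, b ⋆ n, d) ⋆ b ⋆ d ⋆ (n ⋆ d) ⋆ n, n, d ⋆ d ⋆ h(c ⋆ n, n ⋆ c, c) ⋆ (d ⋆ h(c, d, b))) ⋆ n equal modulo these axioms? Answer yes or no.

Answer: no — h(d ⋆ d ⋆ d ⋆ h(c, c, c) ⋆ h(c, d, b), n, a ⋆ b ⋆ b ⋆ d ⋆ d ⋆ d ⋆ h(a, b, d)) vs h(a ⋆ b ⋆ b ⋆ d ⋆ d ⋆ d ⋆ h(a, b, d), n, d ⋆ d ⋆ d ⋆ h(c, c, c) ⋆ h(c, d, b))

Derivation:
Left:  h(d ⋆ (n ⋆ h(c, d, b)) ⋆ d ⋆ n ⋆ (n ⋆ h(c, c, n ⋆ c)) ⋆ d, n, b ⋆ (a ⋆ h(a, n ⋆ b, d)) ⋆ d ⋆ d ⋆ d ⋆ b)
  Focus inside:  d ⋆ (n ⋆ h(c, d, b)) ⋆ d ⋆ n ⋆ (n ⋆ h(c, c, n ⋆ c)) ⋆ d
  Merge nested applications:  d ⋆ n ⋆ h(c, d, b) ⋆ d ⋆ n ⋆ n ⋆ h(c, c, n ⋆ c) ⋆ d
  Simplify inside:  h(c, c, n ⋆ c)  →  h(c, c, c)
  Unit:  drop n (×3)
  Sort arguments:  d ⋆ d ⋆ d ⋆ h(c, c, c) ⋆ h(c, d, b)
  Reassemble:  h(d ⋆ d ⋆ d ⋆ h(c, c, c) ⋆ h(c, d, b), n, a ⋆ b ⋆ b ⋆ d ⋆ d ⋆ d ⋆ h(a, b, d))
Right:  h(a ⋆ (d ⋆ b) ⋆ h(a, b ⋆ n, d) ⋆ b ⋆ d ⋆ (n ⋆ d) ⋆ n, n, d ⋆ d ⋆ h(c ⋆ n, n ⋆ c, c) ⋆ (d ⋆ h(c, d, b))) ⋆ n
  Simplify inside:  h(a ⋆ (d ⋆ b) ⋆ h(a, b ⋆ n, d) ⋆ b ⋆ d ⋆ (n ⋆ d) ⋆ n, n, d ⋆ d ⋆ h(c ⋆ n, n ⋆ c, c) ⋆ (d ⋆ h(c, d, b)))  →  h(a ⋆ b ⋆ b ⋆ d ⋆ d ⋆ d ⋆ h(a, b, d), n, d ⋆ d ⋆ d ⋆ h(c, c, c) ⋆ h(c, d, b))
  Drop the unit:  drop n
  Order the arguments:  h(a ⋆ b ⋆ b ⋆ d ⋆ d ⋆ d ⋆ h(a, b, d), n, d ⋆ d ⋆ d ⋆ h(c, c, c) ⋆ h(c, d, b))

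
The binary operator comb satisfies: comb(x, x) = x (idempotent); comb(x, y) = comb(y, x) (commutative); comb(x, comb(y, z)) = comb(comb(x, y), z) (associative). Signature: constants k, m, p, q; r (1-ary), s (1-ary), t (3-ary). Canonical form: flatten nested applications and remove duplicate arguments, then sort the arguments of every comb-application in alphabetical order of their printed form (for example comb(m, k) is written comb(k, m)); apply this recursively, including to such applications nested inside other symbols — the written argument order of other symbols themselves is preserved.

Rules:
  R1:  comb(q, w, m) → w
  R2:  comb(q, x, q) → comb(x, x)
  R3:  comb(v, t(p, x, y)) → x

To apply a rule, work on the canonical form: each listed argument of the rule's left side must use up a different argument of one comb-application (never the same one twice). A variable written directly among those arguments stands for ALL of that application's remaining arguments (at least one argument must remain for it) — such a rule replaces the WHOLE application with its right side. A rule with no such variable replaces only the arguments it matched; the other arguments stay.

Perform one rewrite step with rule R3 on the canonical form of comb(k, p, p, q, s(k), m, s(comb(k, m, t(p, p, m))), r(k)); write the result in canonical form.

Answer: comb(k, m, p, q, r(k), s(k), s(p))

Derivation:
Canonical form:  comb(k, m, p, q, r(k), s(comb(k, m, t(p, p, m))), s(k))
Match R3:  consume t(p, p, m);  v := comb(k, m), x := p, y := m
The extension variable absorbs all remaining arguments, so the whole application is rewritten.
New term:  comb(k, m, p, q, r(k), s(k), s(p))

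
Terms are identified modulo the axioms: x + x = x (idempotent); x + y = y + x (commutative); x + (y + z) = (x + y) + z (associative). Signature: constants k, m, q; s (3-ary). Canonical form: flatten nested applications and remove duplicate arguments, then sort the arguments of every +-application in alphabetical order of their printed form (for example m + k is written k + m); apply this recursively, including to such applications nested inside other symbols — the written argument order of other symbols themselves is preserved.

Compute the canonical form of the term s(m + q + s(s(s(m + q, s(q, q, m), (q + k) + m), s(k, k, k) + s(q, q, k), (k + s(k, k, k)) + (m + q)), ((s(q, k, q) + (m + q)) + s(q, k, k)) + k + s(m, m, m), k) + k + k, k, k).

Answer: s(k + m + q + s(s(s(m + q, s(q, q, m), k + m + q), s(k, k, k) + s(q, q, k), k + m + q + s(k, k, k)), k + m + q + s(m, m, m) + s(q, k, k) + s(q, k, q), k), k, k)

Derivation:
Focus inside:  m + q + s(s(s(m + q, s(q, q, m), (q + k) + m), s(k, k, k) + s(q, q, k), (k + s(k, k, k)) + (m + q)), ((s(q, k, q) + (m + q)) + s(q, k, k)) + k + s(m, m, m), k) + k + k
Simplify inside:  s(s(s(m + q, s(q, q, m), (q + k) + m), s(k, k, k) + s(q, q, k), (k + s(k, k, k)) + (m + q)), ((s(q, k, q) + (m + q)) + s(q, k, k)) + k + s(m, m, m), k)  →  s(s(s(m + q, s(q, q, m), k + m + q), s(k, k, k) + s(q, q, k), k + m + q + s(k, k, k)), k + m + q + s(m, m, m) + s(q, k, k) + s(q, k, q), k)
Deduplicate:  drop duplicate k
Sort arguments:  k + m + q + s(s(s(m + q, s(q, q, m), k + m + q), s(k, k, k) + s(q, q, k), k + m + q + s(k, k, k)), k + m + q + s(m, m, m) + s(q, k, k) + s(q, k, q), k)
Put back:  s(k + m + q + s(s(s(m + q, s(q, q, m), k + m + q), s(k, k, k) + s(q, q, k), k + m + q + s(k, k, k)), k + m + q + s(m, m, m) + s(q, k, k) + s(q, k, q), k), k, k)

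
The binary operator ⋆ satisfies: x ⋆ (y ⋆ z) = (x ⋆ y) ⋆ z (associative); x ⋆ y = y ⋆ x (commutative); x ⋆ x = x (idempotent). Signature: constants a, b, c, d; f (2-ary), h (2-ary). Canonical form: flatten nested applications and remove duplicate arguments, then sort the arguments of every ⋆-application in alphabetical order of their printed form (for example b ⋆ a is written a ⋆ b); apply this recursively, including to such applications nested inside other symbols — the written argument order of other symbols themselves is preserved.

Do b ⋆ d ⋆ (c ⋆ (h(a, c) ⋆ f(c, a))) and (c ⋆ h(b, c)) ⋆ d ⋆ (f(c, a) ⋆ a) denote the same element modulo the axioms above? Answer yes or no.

Left:  b ⋆ d ⋆ (c ⋆ (h(a, c) ⋆ f(c, a)))
  Un-nest:  b ⋆ d ⋆ c ⋆ h(a, c) ⋆ f(c, a)
  Sort arguments:  b ⋆ c ⋆ d ⋆ f(c, a) ⋆ h(a, c)
Right:  (c ⋆ h(b, c)) ⋆ d ⋆ (f(c, a) ⋆ a)
  Un-nest:  c ⋆ h(b, c) ⋆ d ⋆ f(c, a) ⋆ a
  Sort arguments:  a ⋆ c ⋆ d ⋆ f(c, a) ⋆ h(b, c)

Answer: no — b ⋆ c ⋆ d ⋆ f(c, a) ⋆ h(a, c) vs a ⋆ c ⋆ d ⋆ f(c, a) ⋆ h(b, c)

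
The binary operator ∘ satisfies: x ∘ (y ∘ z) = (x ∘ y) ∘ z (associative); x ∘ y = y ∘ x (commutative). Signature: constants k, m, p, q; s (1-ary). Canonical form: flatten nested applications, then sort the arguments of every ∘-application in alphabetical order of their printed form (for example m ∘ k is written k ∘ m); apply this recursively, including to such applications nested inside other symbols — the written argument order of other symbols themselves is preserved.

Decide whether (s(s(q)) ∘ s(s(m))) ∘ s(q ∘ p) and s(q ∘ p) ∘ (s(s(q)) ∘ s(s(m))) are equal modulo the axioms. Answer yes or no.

Answer: yes — both canonical forms are s(p ∘ q) ∘ s(s(m)) ∘ s(s(q))

Derivation:
Left:  (s(s(q)) ∘ s(s(m))) ∘ s(q ∘ p)
  Merge nested applications:  s(s(q)) ∘ s(s(m)) ∘ s(q ∘ p)
  Simplify inside:  s(q ∘ p)  →  s(p ∘ q)
  Sort:  s(p ∘ q) ∘ s(s(m)) ∘ s(s(q))
Right:  s(q ∘ p) ∘ (s(s(q)) ∘ s(s(m)))
  Flatten:  s(q ∘ p) ∘ s(s(q)) ∘ s(s(m))
  Inside:  s(q ∘ p)  →  s(p ∘ q)
  Sort arguments:  s(p ∘ q) ∘ s(s(m)) ∘ s(s(q))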